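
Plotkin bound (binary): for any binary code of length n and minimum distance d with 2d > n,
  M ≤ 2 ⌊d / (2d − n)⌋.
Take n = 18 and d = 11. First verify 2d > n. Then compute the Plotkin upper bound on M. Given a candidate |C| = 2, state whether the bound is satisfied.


Plotkin bound M ≤ 4; given |C| = 2 ≤ bound (satisfied).

Check applicability: 2d = 22, n = 18.
2d − n = 4 > 0, so Plotkin applies.
Compute d/(2d−n) = 11/4 ≈ 2.7500.
⌊d/(2d−n)⌋ = 2.
Plotkin bound: M ≤ 2·2 = 4.
Given |C| = 2, check: satisfied.
This |C| is below the Plotkin bound.


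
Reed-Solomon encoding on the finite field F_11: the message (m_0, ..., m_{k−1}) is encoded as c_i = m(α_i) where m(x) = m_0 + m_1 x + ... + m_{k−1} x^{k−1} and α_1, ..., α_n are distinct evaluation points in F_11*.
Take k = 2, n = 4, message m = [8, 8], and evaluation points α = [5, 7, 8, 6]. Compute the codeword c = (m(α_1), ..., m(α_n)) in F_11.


c = [4, 9, 6, 1]

Message polynomial: m(x) = 8 + 8·x (mod 11).
For each evaluation point α_i, compute m(α_i) mod 11:
  α_1 = 5: Horner steps 8 → 4, so m(5) = 4.
  α_2 = 7: Horner steps 8 → 9, so m(7) = 9.
  α_3 = 8: Horner steps 8 → 6, so m(8) = 6.
  α_4 = 6: Horner steps 8 → 1, so m(6) = 1.
Codeword c = [4, 9, 6, 1] ∈ F_11^4.


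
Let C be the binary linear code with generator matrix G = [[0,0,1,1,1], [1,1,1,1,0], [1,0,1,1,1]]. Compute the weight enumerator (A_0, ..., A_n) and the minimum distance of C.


Weight distribution: A_0 = 1, A_1 = 1, A_2 = 1, A_3 = 3, A_4 = 2. Minimum distance d = 1.

Enumerate all 2^3 = 8 messages m ∈ F_2^3.
For each, compute codeword c = mG in F_2^5, then tally its weight.
  m = 000 → c = 00000, weight = 0.
  m = 100 → c = 00111, weight = 3.
  m = 010 → c = 11110, weight = 4.
  m = 110 → c = 11001, weight = 3.
  m = 001 → c = 10111, weight = 4.
  m = 101 → c = 10000, weight = 1.
  m = 011 → c = 01001, weight = 2.
  m = 111 → c = 01110, weight = 3.
Tally weights:
  weight 0: 1 codewords.
  weight 1: 1 codewords.
  weight 2: 1 codewords.
  weight 3: 3 codewords.
  weight 4: 2 codewords.
Minimum distance d = smallest w > 0 with A_w > 0 = 1.
Sanity: Σ A_w = 8 = 2^3 = 8 ✓.


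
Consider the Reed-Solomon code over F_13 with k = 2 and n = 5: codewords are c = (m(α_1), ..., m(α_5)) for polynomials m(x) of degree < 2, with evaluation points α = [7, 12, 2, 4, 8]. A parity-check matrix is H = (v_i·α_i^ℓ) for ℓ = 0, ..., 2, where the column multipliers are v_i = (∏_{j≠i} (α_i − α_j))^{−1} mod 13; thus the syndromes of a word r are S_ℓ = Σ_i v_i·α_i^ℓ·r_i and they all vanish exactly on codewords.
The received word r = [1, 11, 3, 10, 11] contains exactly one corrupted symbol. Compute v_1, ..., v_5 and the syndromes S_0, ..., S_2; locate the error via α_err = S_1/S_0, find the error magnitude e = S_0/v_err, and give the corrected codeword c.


S = (12, 1, 12), error at position 2, error magnitude e = 12, c = [1, 12, 3, 10, 11].

Step 1: column multipliers v_i = (∏_{j≠i}(α_i − α_j))^{−1} mod 13.
  i = 1 (α = 7): (7−12)(7−2)(7−4)(7−8) = (−5)·5·3·(−1) = 75 ≡ 10, so v_1 = 10^{−1} = 4 (mod 13).
  i = 2 (α = 12): (12−7)(12−2)(12−4)(12−8) = 5·10·8·4 = 1600 ≡ 1, so v_2 = 1^{−1} = 1 (mod 13).
  i = 3 (α = 2): (2−7)(2−12)(2−4)(2−8) = (−5)·(−10)·(−2)·(−6) = 600 ≡ 2, so v_3 = 2^{−1} = 7 (mod 13).
  i = 4 (α = 4): (4−7)(4−12)(4−2)(4−8) = (−3)·(−8)·2·(−4) = −192 ≡ 3, so v_4 = 3^{−1} = 9 (mod 13).
  i = 5 (α = 8): (8−7)(8−12)(8−2)(8−4) = 1·(−4)·6·4 = −96 ≡ 8, so v_5 = 8^{−1} = 5 (mod 13).
  v = [4, 1, 7, 9, 5].
Step 2: syndromes of r = [1, 11, 3, 10, 11] (all sums mod 13).
  S_0 = Σ v_i r_i = 4·1 + 1·11 + 7·3 + 9·10 + 5·11 = 181 ≡ 12.
  S_1 = Σ v_i α_i r_i = 4·7·1 + 1·12·11 + 7·2·3 + 9·4·10 + 5·8·11 = 1002 ≡ 1.
  α_i^2 mod 13 = [10, 1, 4, 3, 12].
  S_2 = Σ v_i α_i^2 r_i = 4·10·1 + 1·1·11 + 7·4·3 + 9·3·10 + 5·12·11 = 1065 ≡ 12.
  S = (12, 1, 12) ≠ 0, so r is not a codeword (an error is present).
Step 3: locate the error. For a single error e at position i, S_ℓ = v_i·e·α_i^ℓ, so α_err = S_1/S_0.
  S_0^{−1} = 12^{−1} = 12 (mod 13), so α_err = 1·12 = 12 ≡ 12 = α_2. Error position i = 2.
  Consistency check: S_2/S_1 = 12·1 = 12 ≡ 12 = α_err ✓ (single-error assumption holds).
Step 4: error magnitude e = S_0/v_2 = S_0·∏_{j≠2}(α_2 − α_j) = 12·1 = 12 ≡ 12 (mod 13).
Step 5: correct position 2: c_2 = r_2 − e = 11 − 12 ≡ 12 (mod 13). Hence c = [1, 12, 3, 10, 11].
  Check: interpolating c through the α_i gives m(x) = 9 + 10·x (degree < 2) with m(α_i) = c_i for every i, so c is indeed a codeword.


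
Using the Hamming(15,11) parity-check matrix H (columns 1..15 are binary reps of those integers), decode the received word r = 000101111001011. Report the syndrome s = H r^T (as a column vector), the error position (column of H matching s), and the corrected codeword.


s = (1, 0, 0, 1)^T, error position = 9, corrected codeword c = 000101110001011

Compute s = H r^T mod 2 one row at a time:
  s_1 = 1 + 1 + 0 + 0 + 1 + 0 + 1 + 1 = 5 ≡ 1 (mod 2).
  s_2 = 1 + 0 + 1 + 1 + 1 + 0 + 1 + 1 = 6 ≡ 0 (mod 2).
  s_3 = 0 + 0 + 1 + 1 + 0 + 0 + 1 + 1 = 4 ≡ 0 (mod 2).
  s_4 = 0 + 0 + 0 + 1 + 1 + 0 + 0 + 1 = 3 ≡ 1 (mod 2).
s = (1, 0, 0, 1)^T — this equals column 9 of H (binary 1001), so error is at position 9.
Correct: flip bit 9 of r = 000101111001011 to get c = 000101110001011.


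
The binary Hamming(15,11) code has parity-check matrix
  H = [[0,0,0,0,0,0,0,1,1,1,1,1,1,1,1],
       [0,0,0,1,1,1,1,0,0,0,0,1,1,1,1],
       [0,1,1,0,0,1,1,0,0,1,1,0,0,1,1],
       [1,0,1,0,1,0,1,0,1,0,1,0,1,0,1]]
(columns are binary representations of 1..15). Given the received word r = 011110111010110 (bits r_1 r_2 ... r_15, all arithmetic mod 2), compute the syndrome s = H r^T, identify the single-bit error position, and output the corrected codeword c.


s = (1, 1, 1, 0)^T, error position = 14, corrected codeword c = 011110111010100

Compute s = H r^T mod 2 one row at a time:
  s_1 = 1 + 1 + 0 + 1 + 0 + 1 + 1 + 0 = 5 ≡ 1 (mod 2).
  s_2 = 1 + 1 + 0 + 1 + 0 + 1 + 1 + 0 = 5 ≡ 1 (mod 2).
  s_3 = 1 + 1 + 0 + 1 + 0 + 1 + 1 + 0 = 5 ≡ 1 (mod 2).
  s_4 = 0 + 1 + 1 + 1 + 1 + 1 + 1 + 0 = 6 ≡ 0 (mod 2).
s = (1, 1, 1, 0)^T — this equals column 14 of H (binary 1110), so error is at position 14.
Correct: flip bit 14 of r = 011110111010110 to get c = 011110111010100.


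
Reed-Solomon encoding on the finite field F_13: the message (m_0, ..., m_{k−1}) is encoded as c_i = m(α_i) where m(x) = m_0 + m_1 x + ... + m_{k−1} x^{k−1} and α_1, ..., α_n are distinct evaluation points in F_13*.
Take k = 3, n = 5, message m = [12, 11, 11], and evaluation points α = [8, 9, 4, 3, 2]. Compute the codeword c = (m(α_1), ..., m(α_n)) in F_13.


c = [11, 1, 11, 1, 0]

Message polynomial: m(x) = 12 + 11·x + 11·x^2 (mod 13).
For each evaluation point α_i, compute m(α_i) mod 13:
  α_1 = 8: Horner steps 11 → 8 → 11, so m(8) = 11.
  α_2 = 9: Horner steps 11 → 6 → 1, so m(9) = 1.
  α_3 = 4: Horner steps 11 → 3 → 11, so m(4) = 11.
  α_4 = 3: Horner steps 11 → 5 → 1, so m(3) = 1.
  α_5 = 2: Horner steps 11 → 7 → 0, so m(2) = 0.
Codeword c = [11, 1, 11, 1, 0] ∈ F_13^5.


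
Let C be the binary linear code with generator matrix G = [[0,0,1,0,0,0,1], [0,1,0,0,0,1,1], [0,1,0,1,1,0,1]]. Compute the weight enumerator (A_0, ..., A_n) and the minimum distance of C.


Weight distribution: A_0 = 1, A_2 = 1, A_3 = 3, A_4 = 2, A_5 = 1. Minimum distance d = 2.

Enumerate all 2^3 = 8 messages m ∈ F_2^3.
For each, compute codeword c = mG in F_2^7, then tally its weight.
  m = 000 → c = 0000000, weight = 0.
  m = 100 → c = 0010001, weight = 2.
  m = 010 → c = 0100011, weight = 3.
  m = 110 → c = 0110010, weight = 3.
  m = 001 → c = 0101101, weight = 4.
  m = 101 → c = 0111100, weight = 4.
  m = 011 → c = 0001110, weight = 3.
  m = 111 → c = 0011111, weight = 5.
Tally weights:
  weight 0: 1 codewords.
  weight 2: 1 codewords.
  weight 3: 3 codewords.
  weight 4: 2 codewords.
  weight 5: 1 codewords.
Minimum distance d = smallest w > 0 with A_w > 0 = 2.
Sanity: Σ A_w = 8 = 2^3 = 8 ✓.


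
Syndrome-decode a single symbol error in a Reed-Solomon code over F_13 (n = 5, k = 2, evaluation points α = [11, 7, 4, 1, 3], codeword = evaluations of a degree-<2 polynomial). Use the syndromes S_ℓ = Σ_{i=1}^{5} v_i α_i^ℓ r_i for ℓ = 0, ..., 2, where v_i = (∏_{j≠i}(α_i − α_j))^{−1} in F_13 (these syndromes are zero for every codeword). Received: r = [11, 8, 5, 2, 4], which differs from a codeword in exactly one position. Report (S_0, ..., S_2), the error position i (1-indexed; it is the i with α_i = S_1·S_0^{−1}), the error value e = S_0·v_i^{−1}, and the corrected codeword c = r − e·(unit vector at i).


S = (3, 7, 12), error at position 1, error magnitude e = 12, c = [12, 8, 5, 2, 4].

Step 1: column multipliers v_i = (∏_{j≠i}(α_i − α_j))^{−1} mod 13.
  i = 1 (α = 11): (11−7)(11−4)(11−1)(11−3) = 4·7·10·8 = 2240 ≡ 4, so v_1 = 4^{−1} = 10 (mod 13).
  i = 2 (α = 7): (7−11)(7−4)(7−1)(7−3) = (−4)·3·6·4 = −288 ≡ 11, so v_2 = 11^{−1} = 6 (mod 13).
  i = 3 (α = 4): (4−11)(4−7)(4−1)(4−3) = (−7)·(−3)·3·1 = 63 ≡ 11, so v_3 = 11^{−1} = 6 (mod 13).
  i = 4 (α = 1): (1−11)(1−7)(1−4)(1−3) = (−10)·(−6)·(−3)·(−2) = 360 ≡ 9, so v_4 = 9^{−1} = 3 (mod 13).
  i = 5 (α = 3): (3−11)(3−7)(3−4)(3−1) = (−8)·(−4)·(−1)·2 = −64 ≡ 1, so v_5 = 1^{−1} = 1 (mod 13).
  v = [10, 6, 6, 3, 1].
Step 2: syndromes of r = [11, 8, 5, 2, 4] (all sums mod 13).
  S_0 = Σ v_i r_i = 10·11 + 6·8 + 6·5 + 3·2 + 1·4 = 198 ≡ 3.
  S_1 = Σ v_i α_i r_i = 10·11·11 + 6·7·8 + 6·4·5 + 3·1·2 + 1·3·4 = 1684 ≡ 7.
  α_i^2 mod 13 = [4, 10, 3, 1, 9].
  S_2 = Σ v_i α_i^2 r_i = 10·4·11 + 6·10·8 + 6·3·5 + 3·1·2 + 1·9·4 = 1052 ≡ 12.
  S = (3, 7, 12) ≠ 0, so r is not a codeword (an error is present).
Step 3: locate the error. For a single error e at position i, S_ℓ = v_i·e·α_i^ℓ, so α_err = S_1/S_0.
  S_0^{−1} = 3^{−1} = 9 (mod 13), so α_err = 7·9 = 63 ≡ 11 = α_1. Error position i = 1.
  Consistency check: S_2/S_1 = 12·2 = 24 ≡ 11 = α_err ✓ (single-error assumption holds).
Step 4: error magnitude e = S_0/v_1 = S_0·∏_{j≠1}(α_1 − α_j) = 3·4 = 12 ≡ 12 (mod 13).
Step 5: correct position 1: c_1 = r_1 − e = 11 − 12 ≡ 12 (mod 13). Hence c = [12, 8, 5, 2, 4].
  Check: interpolating c through the α_i gives m(x) = 1 + 1·x (degree < 2) with m(α_i) = c_i for every i, so c is indeed a codeword.


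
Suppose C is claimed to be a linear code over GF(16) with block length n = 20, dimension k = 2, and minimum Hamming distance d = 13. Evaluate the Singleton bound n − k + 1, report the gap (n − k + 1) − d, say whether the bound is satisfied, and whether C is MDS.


Singleton RHS = n − k + 1 = 19, slack = 6, bound satisfied, not MDS.

Singleton bound: d ≤ n − k + 1.
Here n = 20, k = 2, so n − k + 1 = 19.
Given d = 13, check d ≤ 19: YES.
Slack = (n − k + 1) − d = 6.
The code is NOT MDS (slack = 6 > 0).
Description: the claimed parameters are [20, 2, 13]_16; such a code would be non-MDS.


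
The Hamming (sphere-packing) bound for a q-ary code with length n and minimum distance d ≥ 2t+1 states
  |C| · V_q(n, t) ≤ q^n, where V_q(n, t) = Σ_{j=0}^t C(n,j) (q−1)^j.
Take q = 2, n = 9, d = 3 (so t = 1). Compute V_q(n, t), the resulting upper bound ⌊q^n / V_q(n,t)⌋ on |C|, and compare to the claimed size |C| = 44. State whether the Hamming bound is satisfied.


V_q(n, t) = 10, q^n = 512, Hamming bound = 51, |C| = 44 ≤ bound (satisfied).

Step 1: Compute V_q(n, t) = Σ_{j=0}^1 C(n, j) (q−1)^j.
  j = 0: C(9,0)·(1)^0 = 1·1 = 1.
  j = 1: C(9,1)·(1)^1 = 9·1 = 9.
  V_q(n, t) = 1 + 9 = 10.
Step 2: q^n = 2^9 = 512.
Step 3: Hamming bound ⌊q^n / V_q(n,t)⌋ = ⌊512/10⌋ = 51.
Step 4: Compare |C| = 44 to 51: satisfied.
The claimed |C| lies below the Hamming bound.


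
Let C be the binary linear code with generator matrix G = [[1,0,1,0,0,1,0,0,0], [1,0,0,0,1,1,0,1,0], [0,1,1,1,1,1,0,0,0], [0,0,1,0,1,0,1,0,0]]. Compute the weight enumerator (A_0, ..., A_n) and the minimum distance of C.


Weight distribution: A_0 = 1, A_2 = 1, A_3 = 3, A_4 = 5, A_5 = 4, A_6 = 1, A_7 = 1. Minimum distance d = 2.

Enumerate all 2^4 = 16 messages m ∈ F_2^4.
For each, compute codeword c = mG in F_2^9, then tally its weight.
  m = 0000 → c = 000000000, weight = 0.
  m = 1000 → c = 101001000, weight = 3.
  m = 0100 → c = 100011010, weight = 4.
  m = 1100 → c = 001010010, weight = 3.
  m = 0010 → c = 011111000, weight = 5.
  m = 1010 → c = 110110000, weight = 4.
  m = 0110 → c = 111100010, weight = 5.
  m = 1110 → c = 010101010, weight = 4.
  m = 0001 → c = 001010100, weight = 3.
  m = 1001 → c = 100011100, weight = 4.
  m = 0101 → c = 101001110, weight = 5.
  m = 1101 → c = 000000110, weight = 2.
  m = 0011 → c = 010101100, weight = 4.
  m = 1011 → c = 111100100, weight = 5.
  m = 0111 → c = 110110110, weight = 6.
  m = 1111 → c = 011111110, weight = 7.
Tally weights:
  weight 0: 1 codewords.
  weight 2: 1 codewords.
  weight 3: 3 codewords.
  weight 4: 5 codewords.
  weight 5: 4 codewords.
  weight 6: 1 codewords.
  weight 7: 1 codewords.
Minimum distance d = smallest w > 0 with A_w > 0 = 2.
Sanity: Σ A_w = 16 = 2^4 = 16 ✓.


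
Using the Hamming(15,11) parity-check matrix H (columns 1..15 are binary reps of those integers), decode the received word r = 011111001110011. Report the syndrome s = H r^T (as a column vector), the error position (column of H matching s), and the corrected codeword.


s = (1, 1, 1, 1)^T, error position = 15, corrected codeword c = 011111001110010

Compute s = H r^T mod 2 one row at a time:
  s_1 = 0 + 1 + 1 + 1 + 0 + 0 + 1 + 1 = 5 ≡ 1 (mod 2).
  s_2 = 1 + 1 + 1 + 0 + 0 + 0 + 1 + 1 = 5 ≡ 1 (mod 2).
  s_3 = 1 + 1 + 1 + 0 + 1 + 1 + 1 + 1 = 7 ≡ 1 (mod 2).
  s_4 = 0 + 1 + 1 + 0 + 1 + 1 + 0 + 1 = 5 ≡ 1 (mod 2).
s = (1, 1, 1, 1)^T — this equals column 15 of H (binary 1111), so error is at position 15.
Correct: flip bit 15 of r = 011111001110011 to get c = 011111001110010.


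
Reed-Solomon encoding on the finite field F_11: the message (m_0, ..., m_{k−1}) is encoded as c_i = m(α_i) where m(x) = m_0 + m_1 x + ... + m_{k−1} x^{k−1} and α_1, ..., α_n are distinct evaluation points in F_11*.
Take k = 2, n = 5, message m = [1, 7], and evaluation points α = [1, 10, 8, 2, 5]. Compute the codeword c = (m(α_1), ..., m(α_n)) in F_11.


c = [8, 5, 2, 4, 3]

Message polynomial: m(x) = 1 + 7·x (mod 11).
For each evaluation point α_i, compute m(α_i) mod 11:
  α_1 = 1: Horner steps 7 → 8, so m(1) = 8.
  α_2 = 10: Horner steps 7 → 5, so m(10) = 5.
  α_3 = 8: Horner steps 7 → 2, so m(8) = 2.
  α_4 = 2: Horner steps 7 → 4, so m(2) = 4.
  α_5 = 5: Horner steps 7 → 3, so m(5) = 3.
Codeword c = [8, 5, 2, 4, 3] ∈ F_11^5.


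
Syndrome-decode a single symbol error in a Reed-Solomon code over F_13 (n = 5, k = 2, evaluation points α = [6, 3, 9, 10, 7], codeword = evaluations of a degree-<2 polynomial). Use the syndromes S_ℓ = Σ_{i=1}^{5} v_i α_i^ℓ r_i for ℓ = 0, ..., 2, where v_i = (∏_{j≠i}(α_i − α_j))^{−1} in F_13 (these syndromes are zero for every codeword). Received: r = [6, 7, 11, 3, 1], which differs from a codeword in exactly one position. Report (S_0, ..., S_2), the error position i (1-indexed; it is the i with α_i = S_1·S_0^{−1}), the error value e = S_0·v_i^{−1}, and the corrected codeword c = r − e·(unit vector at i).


S = (12, 7, 3), error at position 1, error magnitude e = 10, c = [9, 7, 11, 3, 1].

Step 1: column multipliers v_i = (∏_{j≠i}(α_i − α_j))^{−1} mod 13.
  i = 1 (α = 6): (6−3)(6−9)(6−10)(6−7) = 3·(−3)·(−4)·(−1) = −36 ≡ 3, so v_1 = 3^{−1} = 9 (mod 13).
  i = 2 (α = 3): (3−6)(3−9)(3−10)(3−7) = (−3)·(−6)·(−7)·(−4) = 504 ≡ 10, so v_2 = 10^{−1} = 4 (mod 13).
  i = 3 (α = 9): (9−6)(9−3)(9−10)(9−7) = 3·6·(−1)·2 = −36 ≡ 3, so v_3 = 3^{−1} = 9 (mod 13).
  i = 4 (α = 10): (10−6)(10−3)(10−9)(10−7) = 4·7·1·3 = 84 ≡ 6, so v_4 = 6^{−1} = 11 (mod 13).
  i = 5 (α = 7): (7−6)(7−3)(7−9)(7−10) = 1·4·(−2)·(−3) = 24 ≡ 11, so v_5 = 11^{−1} = 6 (mod 13).
  v = [9, 4, 9, 11, 6].
Step 2: syndromes of r = [6, 7, 11, 3, 1] (all sums mod 13).
  S_0 = Σ v_i r_i = 9·6 + 4·7 + 9·11 + 11·3 + 6·1 = 220 ≡ 12.
  S_1 = Σ v_i α_i r_i = 9·6·6 + 4·3·7 + 9·9·11 + 11·10·3 + 6·7·1 = 1671 ≡ 7.
  α_i^2 mod 13 = [10, 9, 3, 9, 10].
  S_2 = Σ v_i α_i^2 r_i = 9·10·6 + 4·9·7 + 9·3·11 + 11·9·3 + 6·10·1 = 1446 ≡ 3.
  S = (12, 7, 3) ≠ 0, so r is not a codeword (an error is present).
Step 3: locate the error. For a single error e at position i, S_ℓ = v_i·e·α_i^ℓ, so α_err = S_1/S_0.
  S_0^{−1} = 12^{−1} = 12 (mod 13), so α_err = 7·12 = 84 ≡ 6 = α_1. Error position i = 1.
  Consistency check: S_2/S_1 = 3·2 = 6 ≡ 6 = α_err ✓ (single-error assumption holds).
Step 4: error magnitude e = S_0/v_1 = S_0·∏_{j≠1}(α_1 − α_j) = 12·3 = 36 ≡ 10 (mod 13).
Step 5: correct position 1: c_1 = r_1 − e = 6 − 10 ≡ 9 (mod 13). Hence c = [9, 7, 11, 3, 1].
  Check: interpolating c through the α_i gives m(x) = 5 + 5·x (degree < 2) with m(α_i) = c_i for every i, so c is indeed a codeword.


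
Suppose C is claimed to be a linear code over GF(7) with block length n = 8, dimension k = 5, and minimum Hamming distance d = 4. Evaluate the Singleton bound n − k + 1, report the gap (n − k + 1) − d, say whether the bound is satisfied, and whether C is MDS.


Singleton RHS = n − k + 1 = 4, slack = 0, bound satisfied, MDS.

Singleton bound: d ≤ n − k + 1.
Here n = 8, k = 5, so n − k + 1 = 4.
Given d = 4, check d ≤ 4: YES.
Slack = (n − k + 1) − d = 0.
The code is MDS (slack = 0).
Description: the claimed parameters are [8, 5, 4]_7; such a code would be MDS (meets Singleton bound).


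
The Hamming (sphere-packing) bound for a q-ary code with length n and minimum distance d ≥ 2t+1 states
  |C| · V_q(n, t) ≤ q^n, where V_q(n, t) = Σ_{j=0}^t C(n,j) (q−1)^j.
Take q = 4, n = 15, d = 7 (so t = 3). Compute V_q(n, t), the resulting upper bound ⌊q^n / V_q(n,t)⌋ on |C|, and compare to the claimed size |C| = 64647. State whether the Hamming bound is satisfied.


V_q(n, t) = 13276, q^n = 1073741824, Hamming bound = 80878, |C| = 64647 ≤ bound (satisfied).

Step 1: Compute V_q(n, t) = Σ_{j=0}^3 C(n, j) (q−1)^j.
  j = 0: C(15,0)·(3)^0 = 1·1 = 1.
  j = 1: C(15,1)·(3)^1 = 15·3 = 45.
  j = 2: C(15,2)·(3)^2 = 105·9 = 945.
  j = 3: C(15,3)·(3)^3 = 455·27 = 12285.
  V_q(n, t) = 1 + 45 + 945 + 12285 = 13276.
Step 2: q^n = 4^15 = 1073741824.
Step 3: Hamming bound ⌊q^n / V_q(n,t)⌋ = ⌊1073741824/13276⌋ = 80878.
Step 4: Compare |C| = 64647 to 80878: satisfied.
The claimed |C| lies below the Hamming bound.


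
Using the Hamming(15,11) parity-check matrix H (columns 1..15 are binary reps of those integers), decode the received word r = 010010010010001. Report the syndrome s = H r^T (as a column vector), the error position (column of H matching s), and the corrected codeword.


s = (1, 0, 1, 1)^T, error position = 11, corrected codeword c = 010010010000001

Compute s = H r^T mod 2 one row at a time:
  s_1 = 1 + 0 + 0 + 1 + 0 + 0 + 0 + 1 = 3 ≡ 1 (mod 2).
  s_2 = 0 + 1 + 0 + 0 + 0 + 0 + 0 + 1 = 2 ≡ 0 (mod 2).
  s_3 = 1 + 0 + 0 + 0 + 0 + 1 + 0 + 1 = 3 ≡ 1 (mod 2).
  s_4 = 0 + 0 + 1 + 0 + 0 + 1 + 0 + 1 = 3 ≡ 1 (mod 2).
s = (1, 0, 1, 1)^T — this equals column 11 of H (binary 1011), so error is at position 11.
Correct: flip bit 11 of r = 010010010010001 to get c = 010010010000001.


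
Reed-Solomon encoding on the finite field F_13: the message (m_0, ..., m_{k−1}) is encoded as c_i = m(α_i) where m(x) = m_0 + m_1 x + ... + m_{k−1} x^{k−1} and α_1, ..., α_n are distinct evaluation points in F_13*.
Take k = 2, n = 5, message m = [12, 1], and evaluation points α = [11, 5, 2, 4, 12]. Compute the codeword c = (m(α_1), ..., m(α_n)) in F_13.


c = [10, 4, 1, 3, 11]

Message polynomial: m(x) = 12 + 1·x (mod 13).
For each evaluation point α_i, compute m(α_i) mod 13:
  α_1 = 11: Horner steps 1 → 10, so m(11) = 10.
  α_2 = 5: Horner steps 1 → 4, so m(5) = 4.
  α_3 = 2: Horner steps 1 → 1, so m(2) = 1.
  α_4 = 4: Horner steps 1 → 3, so m(4) = 3.
  α_5 = 12: Horner steps 1 → 11, so m(12) = 11.
Codeword c = [10, 4, 1, 3, 11] ∈ F_13^5.


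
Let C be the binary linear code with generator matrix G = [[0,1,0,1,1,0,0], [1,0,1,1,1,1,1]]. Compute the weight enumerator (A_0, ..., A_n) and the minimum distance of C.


Weight distribution: A_0 = 1, A_3 = 1, A_5 = 1, A_6 = 1. Minimum distance d = 3.

Enumerate all 2^2 = 4 messages m ∈ F_2^2.
For each, compute codeword c = mG in F_2^7, then tally its weight.
  m = 00 → c = 0000000, weight = 0.
  m = 10 → c = 0101100, weight = 3.
  m = 01 → c = 1011111, weight = 6.
  m = 11 → c = 1110011, weight = 5.
Tally weights:
  weight 0: 1 codewords.
  weight 3: 1 codewords.
  weight 5: 1 codewords.
  weight 6: 1 codewords.
Minimum distance d = smallest w > 0 with A_w > 0 = 3.
Sanity: Σ A_w = 4 = 2^2 = 4 ✓.


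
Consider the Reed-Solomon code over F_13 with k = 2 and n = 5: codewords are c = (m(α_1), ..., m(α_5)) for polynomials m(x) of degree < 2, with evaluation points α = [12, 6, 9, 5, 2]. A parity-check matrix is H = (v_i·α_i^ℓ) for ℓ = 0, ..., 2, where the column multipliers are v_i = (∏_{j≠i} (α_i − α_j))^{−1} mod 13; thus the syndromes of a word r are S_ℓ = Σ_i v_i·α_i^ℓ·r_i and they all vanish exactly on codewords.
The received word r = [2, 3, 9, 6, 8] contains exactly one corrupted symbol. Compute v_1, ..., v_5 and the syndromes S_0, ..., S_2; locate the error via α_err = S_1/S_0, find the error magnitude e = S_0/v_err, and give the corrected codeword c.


S = (10, 11, 3), error at position 4, error magnitude e = 5, c = [2, 3, 9, 1, 8].

Step 1: column multipliers v_i = (∏_{j≠i}(α_i − α_j))^{−1} mod 13.
  i = 1 (α = 12): (12−6)(12−9)(12−5)(12−2) = 6·3·7·10 = 1260 ≡ 12, so v_1 = 12^{−1} = 12 (mod 13).
  i = 2 (α = 6): (6−12)(6−9)(6−5)(6−2) = (−6)·(−3)·1·4 = 72 ≡ 7, so v_2 = 7^{−1} = 2 (mod 13).
  i = 3 (α = 9): (9−12)(9−6)(9−5)(9−2) = (−3)·3·4·7 = −252 ≡ 8, so v_3 = 8^{−1} = 5 (mod 13).
  i = 4 (α = 5): (5−12)(5−6)(5−9)(5−2) = (−7)·(−1)·(−4)·3 = −84 ≡ 7, so v_4 = 7^{−1} = 2 (mod 13).
  i = 5 (α = 2): (2−12)(2−6)(2−9)(2−5) = (−10)·(−4)·(−7)·(−3) = 840 ≡ 8, so v_5 = 8^{−1} = 5 (mod 13).
  v = [12, 2, 5, 2, 5].
Step 2: syndromes of r = [2, 3, 9, 6, 8] (all sums mod 13).
  S_0 = Σ v_i r_i = 12·2 + 2·3 + 5·9 + 2·6 + 5·8 = 127 ≡ 10.
  S_1 = Σ v_i α_i r_i = 12·12·2 + 2·6·3 + 5·9·9 + 2·5·6 + 5·2·8 = 869 ≡ 11.
  α_i^2 mod 13 = [1, 10, 3, 12, 4].
  S_2 = Σ v_i α_i^2 r_i = 12·1·2 + 2·10·3 + 5·3·9 + 2·12·6 + 5·4·8 = 523 ≡ 3.
  S = (10, 11, 3) ≠ 0, so r is not a codeword (an error is present).
Step 3: locate the error. For a single error e at position i, S_ℓ = v_i·e·α_i^ℓ, so α_err = S_1/S_0.
  S_0^{−1} = 10^{−1} = 4 (mod 13), so α_err = 11·4 = 44 ≡ 5 = α_4. Error position i = 4.
  Consistency check: S_2/S_1 = 3·6 = 18 ≡ 5 = α_err ✓ (single-error assumption holds).
Step 4: error magnitude e = S_0/v_4 = S_0·∏_{j≠4}(α_4 − α_j) = 10·7 = 70 ≡ 5 (mod 13).
Step 5: correct position 4: c_4 = r_4 − e = 6 − 5 ≡ 1 (mod 13). Hence c = [2, 3, 9, 1, 8].
  Check: interpolating c through the α_i gives m(x) = 4 + 2·x (degree < 2) with m(α_i) = c_i for every i, so c is indeed a codeword.


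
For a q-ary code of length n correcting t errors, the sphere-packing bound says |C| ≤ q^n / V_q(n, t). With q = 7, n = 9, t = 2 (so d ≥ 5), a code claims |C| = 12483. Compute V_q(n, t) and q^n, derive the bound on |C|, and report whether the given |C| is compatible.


V_q(n, t) = 1351, q^n = 40353607, Hamming bound = 29869, |C| = 12483 ≤ bound (satisfied).

Step 1: Compute V_q(n, t) = Σ_{j=0}^2 C(n, j) (q−1)^j.
  j = 0: C(9,0)·(6)^0 = 1·1 = 1.
  j = 1: C(9,1)·(6)^1 = 9·6 = 54.
  j = 2: C(9,2)·(6)^2 = 36·36 = 1296.
  V_q(n, t) = 1 + 54 + 1296 = 1351.
Step 2: q^n = 7^9 = 40353607.
Step 3: Hamming bound ⌊q^n / V_q(n,t)⌋ = ⌊40353607/1351⌋ = 29869.
Step 4: Compare |C| = 12483 to 29869: satisfied.
The claimed |C| lies below the Hamming bound.


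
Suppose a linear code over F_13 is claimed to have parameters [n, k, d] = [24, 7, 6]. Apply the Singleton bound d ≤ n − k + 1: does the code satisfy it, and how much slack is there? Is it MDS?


Singleton RHS = n − k + 1 = 18, slack = 12, bound satisfied, not MDS.

Singleton bound: d ≤ n − k + 1.
Here n = 24, k = 7, so n − k + 1 = 18.
Given d = 6, check d ≤ 18: YES.
Slack = (n − k + 1) − d = 12.
The code is NOT MDS (slack = 12 > 0).
Description: the claimed parameters are [24, 7, 6]_13; such a code would be non-MDS.


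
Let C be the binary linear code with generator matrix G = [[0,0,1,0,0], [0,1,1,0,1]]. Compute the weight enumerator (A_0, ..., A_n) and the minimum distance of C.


Weight distribution: A_0 = 1, A_1 = 1, A_2 = 1, A_3 = 1. Minimum distance d = 1.

Enumerate all 2^2 = 4 messages m ∈ F_2^2.
For each, compute codeword c = mG in F_2^5, then tally its weight.
  m = 00 → c = 00000, weight = 0.
  m = 10 → c = 00100, weight = 1.
  m = 01 → c = 01101, weight = 3.
  m = 11 → c = 01001, weight = 2.
Tally weights:
  weight 0: 1 codewords.
  weight 1: 1 codewords.
  weight 2: 1 codewords.
  weight 3: 1 codewords.
Minimum distance d = smallest w > 0 with A_w > 0 = 1.
Sanity: Σ A_w = 4 = 2^2 = 4 ✓.


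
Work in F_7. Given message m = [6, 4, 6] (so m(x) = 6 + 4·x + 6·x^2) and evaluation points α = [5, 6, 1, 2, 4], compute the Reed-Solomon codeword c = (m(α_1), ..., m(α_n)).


c = [1, 1, 2, 3, 6]

Message polynomial: m(x) = 6 + 4·x + 6·x^2 (mod 7).
For each evaluation point α_i, compute m(α_i) mod 7:
  α_1 = 5: Horner steps 6 → 6 → 1, so m(5) = 1.
  α_2 = 6: Horner steps 6 → 5 → 1, so m(6) = 1.
  α_3 = 1: Horner steps 6 → 3 → 2, so m(1) = 2.
  α_4 = 2: Horner steps 6 → 2 → 3, so m(2) = 3.
  α_5 = 4: Horner steps 6 → 0 → 6, so m(4) = 6.
Codeword c = [1, 1, 2, 3, 6] ∈ F_7^5.


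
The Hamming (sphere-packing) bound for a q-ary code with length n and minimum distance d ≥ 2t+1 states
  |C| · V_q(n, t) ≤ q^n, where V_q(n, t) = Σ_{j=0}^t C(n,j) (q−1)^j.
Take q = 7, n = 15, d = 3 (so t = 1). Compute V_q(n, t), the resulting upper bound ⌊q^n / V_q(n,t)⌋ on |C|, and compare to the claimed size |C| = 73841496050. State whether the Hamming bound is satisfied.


V_q(n, t) = 91, q^n = 4747561509943, Hamming bound = 52171005603, |C| = 73841496050 > bound (violated).

Step 1: Compute V_q(n, t) = Σ_{j=0}^1 C(n, j) (q−1)^j.
  j = 0: C(15,0)·(6)^0 = 1·1 = 1.
  j = 1: C(15,1)·(6)^1 = 15·6 = 90.
  V_q(n, t) = 1 + 90 = 91.
Step 2: q^n = 7^15 = 4747561509943.
Step 3: Hamming bound ⌊q^n / V_q(n,t)⌋ = ⌊4747561509943/91⌋ = 52171005603.
Step 4: Compare |C| = 73841496050 to 52171005603: violated.
The claimed |C| lies above the Hamming bound, so no 7-ary code of length 15 with d ≥ 3 can have 73841496050 codewords.


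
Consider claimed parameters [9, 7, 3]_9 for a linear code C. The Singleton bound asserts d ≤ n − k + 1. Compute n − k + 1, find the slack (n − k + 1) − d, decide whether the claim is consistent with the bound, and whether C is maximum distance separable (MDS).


Singleton RHS = n − k + 1 = 3, slack = 0, bound satisfied, MDS.

Singleton bound: d ≤ n − k + 1.
Here n = 9, k = 7, so n − k + 1 = 3.
Given d = 3, check d ≤ 3: YES.
Slack = (n − k + 1) − d = 0.
The code is MDS (slack = 0).
Description: the claimed parameters are [9, 7, 3]_9; such a code would be MDS (meets Singleton bound).


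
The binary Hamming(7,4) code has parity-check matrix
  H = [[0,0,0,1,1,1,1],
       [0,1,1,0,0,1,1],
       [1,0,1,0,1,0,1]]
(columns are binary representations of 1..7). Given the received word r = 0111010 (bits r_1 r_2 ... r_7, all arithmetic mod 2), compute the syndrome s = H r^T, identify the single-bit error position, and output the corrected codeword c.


s = (0, 1, 1)^T, error position = 3, corrected codeword c = 0101010

Compute s = H r^T mod 2 one row at a time:
  s_1 = 1 + 0 + 1 + 0 = 2 ≡ 0 (mod 2).
  s_2 = 1 + 1 + 1 + 0 = 3 ≡ 1 (mod 2).
  s_3 = 0 + 1 + 0 + 0 = 1 ≡ 1 (mod 2).
s = (0, 1, 1)^T — this equals column 3 of H (binary 011), so error is at position 3.
Correct: flip bit 3 of r = 0111010 to get c = 0101010.


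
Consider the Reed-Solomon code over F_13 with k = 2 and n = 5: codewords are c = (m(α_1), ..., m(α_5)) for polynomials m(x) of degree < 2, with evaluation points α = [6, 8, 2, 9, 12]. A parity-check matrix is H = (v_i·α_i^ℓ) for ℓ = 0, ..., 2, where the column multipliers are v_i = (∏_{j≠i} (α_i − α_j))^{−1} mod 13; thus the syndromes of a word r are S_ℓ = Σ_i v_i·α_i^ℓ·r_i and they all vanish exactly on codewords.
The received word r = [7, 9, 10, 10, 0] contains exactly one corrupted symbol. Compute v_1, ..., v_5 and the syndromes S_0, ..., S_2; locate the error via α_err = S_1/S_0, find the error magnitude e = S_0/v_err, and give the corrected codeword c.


S = (11, 9, 5), error at position 3, error magnitude e = 7, c = [7, 9, 3, 10, 0].

Step 1: column multipliers v_i = (∏_{j≠i}(α_i − α_j))^{−1} mod 13.
  i = 1 (α = 6): (6−8)(6−2)(6−9)(6−12) = (−2)·4·(−3)·(−6) = −144 ≡ 12, so v_1 = 12^{−1} = 12 (mod 13).
  i = 2 (α = 8): (8−6)(8−2)(8−9)(8−12) = 2·6·(−1)·(−4) = 48 ≡ 9, so v_2 = 9^{−1} = 3 (mod 13).
  i = 3 (α = 2): (2−6)(2−8)(2−9)(2−12) = (−4)·(−6)·(−7)·(−10) = 1680 ≡ 3, so v_3 = 3^{−1} = 9 (mod 13).
  i = 4 (α = 9): (9−6)(9−8)(9−2)(9−12) = 3·1·7·(−3) = −63 ≡ 2, so v_4 = 2^{−1} = 7 (mod 13).
  i = 5 (α = 12): (12−6)(12−8)(12−2)(12−9) = 6·4·10·3 = 720 ≡ 5, so v_5 = 5^{−1} = 8 (mod 13).
  v = [12, 3, 9, 7, 8].
Step 2: syndromes of r = [7, 9, 10, 10, 0] (all sums mod 13).
  S_0 = Σ v_i r_i = 12·7 + 3·9 + 9·10 + 7·10 + 8·0 = 271 ≡ 11.
  S_1 = Σ v_i α_i r_i = 12·6·7 + 3·8·9 + 9·2·10 + 7·9·10 + 8·12·0 = 1530 ≡ 9.
  α_i^2 mod 13 = [10, 12, 4, 3, 1].
  S_2 = Σ v_i α_i^2 r_i = 12·10·7 + 3·12·9 + 9·4·10 + 7·3·10 + 8·1·0 = 1734 ≡ 5.
  S = (11, 9, 5) ≠ 0, so r is not a codeword (an error is present).
Step 3: locate the error. For a single error e at position i, S_ℓ = v_i·e·α_i^ℓ, so α_err = S_1/S_0.
  S_0^{−1} = 11^{−1} = 6 (mod 13), so α_err = 9·6 = 54 ≡ 2 = α_3. Error position i = 3.
  Consistency check: S_2/S_1 = 5·3 = 15 ≡ 2 = α_err ✓ (single-error assumption holds).
Step 4: error magnitude e = S_0/v_3 = S_0·∏_{j≠3}(α_3 − α_j) = 11·3 = 33 ≡ 7 (mod 13).
Step 5: correct position 3: c_3 = r_3 − e = 10 − 7 ≡ 3 (mod 13). Hence c = [7, 9, 3, 10, 0].
  Check: interpolating c through the α_i gives m(x) = 1 + 1·x (degree < 2) with m(α_i) = c_i for every i, so c is indeed a codeword.


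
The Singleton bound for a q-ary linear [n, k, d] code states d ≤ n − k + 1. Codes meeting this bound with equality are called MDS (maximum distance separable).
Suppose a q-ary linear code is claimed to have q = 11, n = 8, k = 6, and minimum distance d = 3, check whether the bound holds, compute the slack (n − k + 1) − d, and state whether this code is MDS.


Singleton RHS = n − k + 1 = 3, slack = 0, bound satisfied, MDS.

Singleton bound: d ≤ n − k + 1.
Here n = 8, k = 6, so n − k + 1 = 3.
Given d = 3, check d ≤ 3: YES.
Slack = (n − k + 1) − d = 0.
The code is MDS (slack = 0).
Description: the claimed parameters are [8, 6, 3]_11; such a code would be MDS (meets Singleton bound).


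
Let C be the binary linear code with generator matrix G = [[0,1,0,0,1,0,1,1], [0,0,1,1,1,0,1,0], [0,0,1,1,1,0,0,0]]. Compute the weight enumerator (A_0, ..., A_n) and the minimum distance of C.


Weight distribution: A_0 = 1, A_1 = 1, A_3 = 2, A_4 = 3, A_5 = 1. Minimum distance d = 1.

Enumerate all 2^3 = 8 messages m ∈ F_2^3.
For each, compute codeword c = mG in F_2^8, then tally its weight.
  m = 000 → c = 00000000, weight = 0.
  m = 100 → c = 01001011, weight = 4.
  m = 010 → c = 00111010, weight = 4.
  m = 110 → c = 01110001, weight = 4.
  m = 001 → c = 00111000, weight = 3.
  m = 101 → c = 01110011, weight = 5.
  m = 011 → c = 00000010, weight = 1.
  m = 111 → c = 01001001, weight = 3.
Tally weights:
  weight 0: 1 codewords.
  weight 1: 1 codewords.
  weight 3: 2 codewords.
  weight 4: 3 codewords.
  weight 5: 1 codewords.
Minimum distance d = smallest w > 0 with A_w > 0 = 1.
Sanity: Σ A_w = 8 = 2^3 = 8 ✓.


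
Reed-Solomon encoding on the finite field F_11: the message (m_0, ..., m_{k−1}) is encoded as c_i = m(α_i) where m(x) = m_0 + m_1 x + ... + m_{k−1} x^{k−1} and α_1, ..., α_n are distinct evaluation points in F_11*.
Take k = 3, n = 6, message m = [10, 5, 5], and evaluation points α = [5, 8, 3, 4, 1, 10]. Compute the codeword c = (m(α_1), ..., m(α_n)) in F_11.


c = [6, 7, 4, 0, 9, 10]

Message polynomial: m(x) = 10 + 5·x + 5·x^2 (mod 11).
For each evaluation point α_i, compute m(α_i) mod 11:
  α_1 = 5: Horner steps 5 → 8 → 6, so m(5) = 6.
  α_2 = 8: Horner steps 5 → 1 → 7, so m(8) = 7.
  α_3 = 3: Horner steps 5 → 9 → 4, so m(3) = 4.
  α_4 = 4: Horner steps 5 → 3 → 0, so m(4) = 0.
  α_5 = 1: Horner steps 5 → 10 → 9, so m(1) = 9.
  α_6 = 10: Horner steps 5 → 0 → 10, so m(10) = 10.
Codeword c = [6, 7, 4, 0, 9, 10] ∈ F_11^6.


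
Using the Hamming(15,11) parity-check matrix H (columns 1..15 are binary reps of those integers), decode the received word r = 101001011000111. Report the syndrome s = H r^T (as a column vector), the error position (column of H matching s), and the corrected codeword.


s = (1, 0, 0, 1)^T, error position = 9, corrected codeword c = 101001010000111

Compute s = H r^T mod 2 one row at a time:
  s_1 = 1 + 1 + 0 + 0 + 0 + 1 + 1 + 1 = 5 ≡ 1 (mod 2).
  s_2 = 0 + 0 + 1 + 0 + 0 + 1 + 1 + 1 = 4 ≡ 0 (mod 2).
  s_3 = 0 + 1 + 1 + 0 + 0 + 0 + 1 + 1 = 4 ≡ 0 (mod 2).
  s_4 = 1 + 1 + 0 + 0 + 1 + 0 + 1 + 1 = 5 ≡ 1 (mod 2).
s = (1, 0, 0, 1)^T — this equals column 9 of H (binary 1001), so error is at position 9.
Correct: flip bit 9 of r = 101001011000111 to get c = 101001010000111.


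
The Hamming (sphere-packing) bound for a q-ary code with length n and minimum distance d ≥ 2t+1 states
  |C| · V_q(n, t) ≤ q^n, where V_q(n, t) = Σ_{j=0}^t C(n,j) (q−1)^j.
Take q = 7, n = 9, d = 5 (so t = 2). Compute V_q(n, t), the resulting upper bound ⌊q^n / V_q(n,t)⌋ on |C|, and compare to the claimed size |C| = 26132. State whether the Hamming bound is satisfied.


V_q(n, t) = 1351, q^n = 40353607, Hamming bound = 29869, |C| = 26132 ≤ bound (satisfied).

Step 1: Compute V_q(n, t) = Σ_{j=0}^2 C(n, j) (q−1)^j.
  j = 0: C(9,0)·(6)^0 = 1·1 = 1.
  j = 1: C(9,1)·(6)^1 = 9·6 = 54.
  j = 2: C(9,2)·(6)^2 = 36·36 = 1296.
  V_q(n, t) = 1 + 54 + 1296 = 1351.
Step 2: q^n = 7^9 = 40353607.
Step 3: Hamming bound ⌊q^n / V_q(n,t)⌋ = ⌊40353607/1351⌋ = 29869.
Step 4: Compare |C| = 26132 to 29869: satisfied.
The claimed |C| lies below the Hamming bound.


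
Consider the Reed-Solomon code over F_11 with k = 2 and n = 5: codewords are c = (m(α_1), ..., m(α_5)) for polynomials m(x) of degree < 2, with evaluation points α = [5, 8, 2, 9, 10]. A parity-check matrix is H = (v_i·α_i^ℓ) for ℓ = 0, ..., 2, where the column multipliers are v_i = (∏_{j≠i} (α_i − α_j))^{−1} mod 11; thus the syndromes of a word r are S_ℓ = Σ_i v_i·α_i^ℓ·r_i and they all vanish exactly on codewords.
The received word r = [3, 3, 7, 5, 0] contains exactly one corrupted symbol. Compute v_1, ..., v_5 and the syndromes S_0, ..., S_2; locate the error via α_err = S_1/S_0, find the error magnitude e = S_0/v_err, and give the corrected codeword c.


S = (5, 7, 1), error at position 2, error magnitude e = 4, c = [3, 10, 7, 5, 0].

Step 1: column multipliers v_i = (∏_{j≠i}(α_i − α_j))^{−1} mod 11.
  i = 1 (α = 5): (5−8)(5−2)(5−9)(5−10) = (−3)·3·(−4)·(−5) = −180 ≡ 7, so v_1 = 7^{−1} = 8 (mod 11).
  i = 2 (α = 8): (8−5)(8−2)(8−9)(8−10) = 3·6·(−1)·(−2) = 36 ≡ 3, so v_2 = 3^{−1} = 4 (mod 11).
  i = 3 (α = 2): (2−5)(2−8)(2−9)(2−10) = (−3)·(−6)·(−7)·(−8) = 1008 ≡ 7, so v_3 = 7^{−1} = 8 (mod 11).
  i = 4 (α = 9): (9−5)(9−8)(9−2)(9−10) = 4·1·7·(−1) = −28 ≡ 5, so v_4 = 5^{−1} = 9 (mod 11).
  i = 5 (α = 10): (10−5)(10−8)(10−2)(10−9) = 5·2·8·1 = 80 ≡ 3, so v_5 = 3^{−1} = 4 (mod 11).
  v = [8, 4, 8, 9, 4].
Step 2: syndromes of r = [3, 3, 7, 5, 0] (all sums mod 11).
  S_0 = Σ v_i r_i = 8·3 + 4·3 + 8·7 + 9·5 + 4·0 = 137 ≡ 5.
  S_1 = Σ v_i α_i r_i = 8·5·3 + 4·8·3 + 8·2·7 + 9·9·5 + 4·10·0 = 733 ≡ 7.
  α_i^2 mod 11 = [3, 9, 4, 4, 1].
  S_2 = Σ v_i α_i^2 r_i = 8·3·3 + 4·9·3 + 8·4·7 + 9·4·5 + 4·1·0 = 584 ≡ 1.
  S = (5, 7, 1) ≠ 0, so r is not a codeword (an error is present).
Step 3: locate the error. For a single error e at position i, S_ℓ = v_i·e·α_i^ℓ, so α_err = S_1/S_0.
  S_0^{−1} = 5^{−1} = 9 (mod 11), so α_err = 7·9 = 63 ≡ 8 = α_2. Error position i = 2.
  Consistency check: S_2/S_1 = 1·8 = 8 ≡ 8 = α_err ✓ (single-error assumption holds).
Step 4: error magnitude e = S_0/v_2 = S_0·∏_{j≠2}(α_2 − α_j) = 5·3 = 15 ≡ 4 (mod 11).
Step 5: correct position 2: c_2 = r_2 − e = 3 − 4 ≡ 10 (mod 11). Hence c = [3, 10, 7, 5, 0].
  Check: interpolating c through the α_i gives m(x) = 6 + 6·x (degree < 2) with m(α_i) = c_i for every i, so c is indeed a codeword.


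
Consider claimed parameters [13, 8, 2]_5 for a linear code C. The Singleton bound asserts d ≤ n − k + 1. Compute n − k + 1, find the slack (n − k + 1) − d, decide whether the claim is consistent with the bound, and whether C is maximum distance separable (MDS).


Singleton RHS = n − k + 1 = 6, slack = 4, bound satisfied, not MDS.

Singleton bound: d ≤ n − k + 1.
Here n = 13, k = 8, so n − k + 1 = 6.
Given d = 2, check d ≤ 6: YES.
Slack = (n − k + 1) − d = 4.
The code is NOT MDS (slack = 4 > 0).
Description: the claimed parameters are [13, 8, 2]_5; such a code would be non-MDS.


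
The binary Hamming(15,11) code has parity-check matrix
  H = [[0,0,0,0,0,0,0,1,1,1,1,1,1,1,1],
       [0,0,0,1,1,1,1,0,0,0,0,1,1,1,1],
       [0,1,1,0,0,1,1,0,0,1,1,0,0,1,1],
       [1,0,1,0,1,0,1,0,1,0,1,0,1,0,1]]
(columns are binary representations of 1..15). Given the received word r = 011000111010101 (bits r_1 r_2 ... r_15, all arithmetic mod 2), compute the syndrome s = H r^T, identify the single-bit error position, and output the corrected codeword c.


s = (1, 1, 1, 0)^T, error position = 14, corrected codeword c = 011000111010111

Compute s = H r^T mod 2 one row at a time:
  s_1 = 1 + 1 + 0 + 1 + 0 + 1 + 0 + 1 = 5 ≡ 1 (mod 2).
  s_2 = 0 + 0 + 0 + 1 + 0 + 1 + 0 + 1 = 3 ≡ 1 (mod 2).
  s_3 = 1 + 1 + 0 + 1 + 0 + 1 + 0 + 1 = 5 ≡ 1 (mod 2).
  s_4 = 0 + 1 + 0 + 1 + 1 + 1 + 1 + 1 = 6 ≡ 0 (mod 2).
s = (1, 1, 1, 0)^T — this equals column 14 of H (binary 1110), so error is at position 14.
Correct: flip bit 14 of r = 011000111010101 to get c = 011000111010111.


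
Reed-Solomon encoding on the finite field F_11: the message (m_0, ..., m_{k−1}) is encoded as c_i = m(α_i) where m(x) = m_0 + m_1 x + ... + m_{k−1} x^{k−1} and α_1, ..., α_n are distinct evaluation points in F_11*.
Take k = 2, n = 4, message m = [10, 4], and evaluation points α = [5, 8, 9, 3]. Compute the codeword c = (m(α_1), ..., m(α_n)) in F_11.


c = [8, 9, 2, 0]

Message polynomial: m(x) = 10 + 4·x (mod 11).
For each evaluation point α_i, compute m(α_i) mod 11:
  α_1 = 5: Horner steps 4 → 8, so m(5) = 8.
  α_2 = 8: Horner steps 4 → 9, so m(8) = 9.
  α_3 = 9: Horner steps 4 → 2, so m(9) = 2.
  α_4 = 3: Horner steps 4 → 0, so m(3) = 0.
Codeword c = [8, 9, 2, 0] ∈ F_11^4.
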